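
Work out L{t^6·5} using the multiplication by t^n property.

L{5} = 5/s. d^1/ds^1[1/s] = -1/s². d^2/ds^2[1/s] = 2/s^3. d^3/ds^3[1/s] = -6/s^4. d^4/ds^4[1/s] = 24/s^5. d^5/ds^5[1/s] = -120/s^6. d^6/ds^6[1/s] = 720/s^7. So L{t^6} = (-1)^{6}·720/s^7 = 720/s^7. Then L{t^6·5} = 5·720/s^7 = 3600/s^7

Final answer: 3600/s^7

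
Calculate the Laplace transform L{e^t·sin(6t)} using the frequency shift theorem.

Frequency shift: L{e^(at)f(t)} = F(s-a). L{e^t·sin(6t)} = 6/((s-1)² + 36)

Final answer: 6/((s-1)² + 36)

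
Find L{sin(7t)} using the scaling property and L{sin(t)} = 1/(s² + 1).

Using L{f(at)} = (1/a)F(s/a) with a=7: L{sin(7t)} = (1/7) · 1/((s/7)² + 1) = (1/7) · 1·49/(s² + 49) = 7/(s² + 49)

Final answer: 7/(s² + 49)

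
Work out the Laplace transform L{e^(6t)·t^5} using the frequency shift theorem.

L{e^(at)·t^n} = n!/(s-a)^(n+1), so L{e^(6t)·t^5} = 120/(s-6)^6

Final answer: 120/(s-6)^6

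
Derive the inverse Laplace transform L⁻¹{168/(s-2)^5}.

L⁻¹{n!/(s-a)^(n+1)} = t^n·e^(at) with n=4, a=2. So L⁻¹{24/(s-2)^5} = t^4·e^(2t), and L⁻¹{168/(s-2)^5} = (168/24)·t^4·e^(2t) = 7·t^4·e^(2t)

Final answer: 7·t^4·e^(2t)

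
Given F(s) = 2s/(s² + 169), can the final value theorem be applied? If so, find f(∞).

The final value theorem requires all poles of sF(s) in the left half-plane. sF(s) = 2s²/(s² + 169) has poles at s = ±13i (imaginary axis). Theorem does NOT apply (oscillatory system).

Final answer: Not applicable (oscillatory)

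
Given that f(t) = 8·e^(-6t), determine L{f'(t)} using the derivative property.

f(0) = 8, F(s) = 8/(s+6). L{f'(t)} = s·F(s) - f(0) = 8s/(s+6) - 8 = (8s - 8(s+6))/(s+6) = -48/(s+6)

Final answer: -48/(s+6)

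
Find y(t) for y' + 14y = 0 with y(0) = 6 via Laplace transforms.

L{y'} + 14L{y} = 0. sY - 6 + 14Y = 0. Y(s+14) = 6. Y = 6/(s+14)

Final answer: y(t) = 6e^(-14t)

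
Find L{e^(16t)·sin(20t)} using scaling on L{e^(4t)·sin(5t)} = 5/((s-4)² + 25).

Scaling with a=4: L{e^(16t)·sin(20t)} = (1/4) · 5/((s/4-4)² + 25). Simplifying: 20/((s-16)² + 400)

Final answer: 20/((s-16)² + 400)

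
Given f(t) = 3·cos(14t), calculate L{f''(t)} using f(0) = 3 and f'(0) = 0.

F(s) = 3s/(s² + 196). L{f''(t)} = s²F(s) - sf(0) - f'(0) = 3s³/(s² + 196) - 3s = (3s³ - 3s(s² + 196))/(s² + 196) = -588s/(s² + 196)

Final answer: -588s/(s² + 196)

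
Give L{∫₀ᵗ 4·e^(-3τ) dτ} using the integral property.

L{∫₀ᵗ f(τ)dτ} = F(s)/s with F(s) = 4/(s+3), so L{∫₀ᵗ 4·e^(-3τ) dτ} = 4/(s(s+3))

Final answer: 4/(s(s+3))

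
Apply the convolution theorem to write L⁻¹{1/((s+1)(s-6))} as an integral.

1/((s+1)(s-6)) = (1/(s+1))·(1/(s-6)) = L{e^(-t)}·L{e^(6t)}. So f(t) = e^(-t)*e^(6t) = ∫₀ᵗ e^(-τ)·e^(6(t-τ)) dτ

Final answer: ∫₀ᵗ e^(-τ)·e^(6(t-τ)) dτ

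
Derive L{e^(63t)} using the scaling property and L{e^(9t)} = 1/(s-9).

Using L{f(at)} = (1/a)F(s/a) with a=7 and f(t) = e^(9t): L{e^(63t)} = (1/7) · 1/((s/7)-9) = (1/7) · 7/(s-63) = 1/(s-63)

Final answer: 1/(s-63)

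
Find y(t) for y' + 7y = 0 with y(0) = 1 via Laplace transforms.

L{y'} + 7L{y} = 0. sY - 1 + 7Y = 0. Y(s+7) = 1. Y = 1/(s+7)

Final answer: y(t) = e^(-7t)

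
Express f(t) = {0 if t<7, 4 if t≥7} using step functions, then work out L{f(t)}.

f(t) = 4·u(t-7). L{u(t-7)} = e^(-7s)/s, so L{f(t)} = 4·e^(-7s)/s

Final answer: 4·e^(-7s)/s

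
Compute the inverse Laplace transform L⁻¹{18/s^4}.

L⁻¹{n!/s^(n+1)} = t^n with n=3. So L⁻¹{6/s^4} = t^3, and L⁻¹{18/s^4} = (18/6)·t^3 = 3·t^3

Final answer: 3·t^3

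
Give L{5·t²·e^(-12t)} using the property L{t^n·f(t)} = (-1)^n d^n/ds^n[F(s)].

L{e^(-12t)} = 1/(s+12). d/ds[1/(s+12)] = -1/(s+12)². d²/ds²[1/(s+12)] = 2/(s+12)³. So L{t²·e^(-12t)} = (-1)² · 2/(s+12)³ = 2/(s+12)³. Then L{5·t²·e^(-12t)} = 5·2/(s+12)³ = 10/(s+12)³

Final answer: 10/(s+12)³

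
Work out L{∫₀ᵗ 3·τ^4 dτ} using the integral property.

L{∫₀ᵗ f(τ)dτ} = F(s)/s with f(t) = 3t^4. F(s) = 72/s^5, so L{∫₀ᵗ 3·τ^4 dτ} = (72/s^5)/s = 72/s^6. (Check: ∫₀ᵗ 3·τ^4 dτ = 3t^5/5.)

Final answer: 72/s^6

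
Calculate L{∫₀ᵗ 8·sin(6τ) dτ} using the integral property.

L{∫₀ᵗ f(τ)dτ} = F(s)/s with F(s) = 48/(s² + 36), so the result is (48/(s² + 36))/s = 48/(s(s² + 36))

Final answer: 48/(s(s² + 36))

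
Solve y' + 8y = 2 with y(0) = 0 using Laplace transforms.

sY + 8Y = 2/s. Y = 2/(s(s+8)). Partial fractions: Y = 1/4/s - 1/4/(s+8)

Final answer: y(t) = 1/4(1 - e^(-8t))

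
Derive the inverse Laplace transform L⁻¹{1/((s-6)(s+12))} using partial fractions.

Decompose: A/(s-6) + B/(s+12). A = 1/18, B = -1/18. f(t) = (e^(6t) - e^(-12t))/18

Final answer: (e^(6t) - e^(-12t))/18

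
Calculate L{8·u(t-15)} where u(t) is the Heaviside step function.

L{u(t-a)} = e^(-as)/s. Here a=15, so L{u(t-15)} = e^(-15s)/s, and L{8·u(t-15)} = 8·e^(-15s)/s

Final answer: 8·e^(-15s)/s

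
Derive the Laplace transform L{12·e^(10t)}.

L{e^(at)} = 1/(s-a), so L{e^(10t)} = 1/(s-10). Then L{12·e^(10t)} = 12/(s-10)

Final answer: 12/(s-10)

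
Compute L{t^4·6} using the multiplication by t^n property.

L{6} = 6/s. d^1/ds^1[1/s] = -1/s². d^2/ds^2[1/s] = 2/s^3. d^3/ds^3[1/s] = -6/s^4. d^4/ds^4[1/s] = 24/s^5. So L{t^4} = (-1)^{4}·24/s^5 = 24/s^5. Then L{t^4·6} = 6·24/s^5 = 144/s^5

Final answer: 144/s^5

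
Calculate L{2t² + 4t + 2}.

L{2t² + 4t + 2} = 2·2/s³ + 4/s² + 2/s = 4/s³ + 4/s² + 2/s

Final answer: 4/s³ + 4/s² + 2/s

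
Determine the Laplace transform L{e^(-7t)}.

L{e^(at)} = 1/(s-a), so L{e^(-7t)} = 1/(s+7)

Final answer: 1/(s+7)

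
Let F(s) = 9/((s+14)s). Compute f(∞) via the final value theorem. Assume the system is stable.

f(∞) = lim_{s→0} sF(s) = lim_{s→0} 9/(s+14) = 9/14

Final answer: 9/14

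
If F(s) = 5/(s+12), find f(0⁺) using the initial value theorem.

f(0⁺) = lim_{s→∞} s·5/(s+12) = lim_{s→∞} 5s/(s+12) = 5

Final answer: 5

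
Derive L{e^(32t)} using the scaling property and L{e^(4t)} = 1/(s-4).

Using L{f(at)} = (1/a)F(s/a) with a=8 and f(t) = e^(4t): L{e^(32t)} = (1/8) · 1/((s/8)-4) = (1/8) · 8/(s-32) = 1/(s-32)

Final answer: 1/(s-32)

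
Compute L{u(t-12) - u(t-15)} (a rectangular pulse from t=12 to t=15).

L{u(t-a)} = e^(-as)/s. L{u(t-12) - u(t-15)} = (e^(-12s) - e^(-15s))/s

Final answer: (e^(-12s) - e^(-15s))/s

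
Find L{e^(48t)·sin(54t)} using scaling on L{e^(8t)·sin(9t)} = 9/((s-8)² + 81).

Scaling with a=6: L{e^(48t)·sin(54t)} = (1/6) · 9/((s/6-8)² + 81). Simplifying: 54/((s-48)² + 2916)

Final answer: 54/((s-48)² + 2916)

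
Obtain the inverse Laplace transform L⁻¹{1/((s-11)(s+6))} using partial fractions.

Decompose: A/(s-11) + B/(s+6). A = 1/17, B = -1/17. f(t) = (e^(11t) - e^(-6t))/17

Final answer: (e^(11t) - e^(-6t))/17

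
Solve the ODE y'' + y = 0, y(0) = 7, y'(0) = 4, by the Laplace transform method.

L{y''} + 1L{y} = 0. s²Y - 7s - 4 + Y = 0. Y(s² + 1) = 7s + 4. Y = (7s + 4)/(s² + 1). Inverting: y(t) = 7cos(t) + 4sin(t)

Final answer: y(t) = 7cos(t) + 4sin(t)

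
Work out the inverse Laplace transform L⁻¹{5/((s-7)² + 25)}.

Using frequency shift, L⁻¹{5/((s-7)² + 25)} = e^(7t)·sin(5t)

Final answer: e^(7t)·sin(5t)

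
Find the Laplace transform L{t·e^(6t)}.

L{t^n·e^(at)} = n!/(s-a)^(n+1), so L{t·e^(6t)} = 1/(s-6)^2

Final answer: 1/(s-6)^2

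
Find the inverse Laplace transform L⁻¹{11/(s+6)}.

L⁻¹{1/(s-a)} = e^(at), so L⁻¹{1/(s+6)} = e^(-6t), and L⁻¹{11/(s+6)} = 11·e^(-6t)

Final answer: 11·e^(-6t)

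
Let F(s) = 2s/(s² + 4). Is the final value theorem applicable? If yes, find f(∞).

The final value theorem requires all poles of sF(s) in the left half-plane. sF(s) = 2s²/(s² + 4) has poles at s = ±2i (imaginary axis). Theorem does NOT apply (oscillatory system).

Final answer: Not applicable (oscillatory)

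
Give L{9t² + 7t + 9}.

L{9t² + 7t + 9} = 9·2/s³ + 7/s² + 9/s = 18/s³ + 7/s² + 9/s

Final answer: 18/s³ + 7/s² + 9/s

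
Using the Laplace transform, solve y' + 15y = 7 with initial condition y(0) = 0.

sY + 15Y = 7/s. Y = 7/(s(s+15)). Partial fractions: Y = 7/15/s - 7/15/(s+15)

Final answer: y(t) = 7/15(1 - e^(-15t))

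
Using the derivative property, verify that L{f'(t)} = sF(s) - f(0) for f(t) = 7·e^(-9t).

f'(t) = -63e^(-9t). Direct: L{f'(t)} = -63/(s+9). Property: s·7/(s+9) - 7 = (7s - 7(s+9))/(s+9) = -63/(s+9). ✓

Final answer: -63/(s+9)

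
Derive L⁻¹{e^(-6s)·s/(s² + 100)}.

L⁻¹{s/(s² + 100)} = cos(10t). By the time shift theorem, L⁻¹{e^(-as)F(s)} = u(t-a)f(t-a) with a=6, so L⁻¹{e^(-6s)·s/(s² + 100)} = u(t-6)·cos(10(t-6))

Final answer: u(t-6)·cos(10(t-6))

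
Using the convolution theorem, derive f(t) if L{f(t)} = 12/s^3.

12/s^3 = (12/s)·(1/s^2) = L{12}·L{t}. By convolution, f(t) = 12*t = ∫₀ᵗ 12·τ dτ = 12·t²/2

Final answer: 12·t²/2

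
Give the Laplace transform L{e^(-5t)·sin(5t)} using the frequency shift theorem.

Frequency shift: L{e^(at)f(t)} = F(s-a). L{e^(-5t)·sin(5t)} = 5/((s+5)² + 25)

Final answer: 5/((s+5)² + 25)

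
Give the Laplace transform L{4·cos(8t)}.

L{cos(ωt)} = s/(s² + ω²), so L{cos(8t)} = s/(s² + 64). Then L{4·cos(8t)} = 4·s/(s² + 64) = 4s/(s² + 64)

Final answer: 4s/(s² + 64)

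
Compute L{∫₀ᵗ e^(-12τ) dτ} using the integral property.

L{∫₀ᵗ f(τ)dτ} = F(s)/s with F(s) = 1/(s+12), so L{∫₀ᵗ e^(-12τ) dτ} = 1/(s(s+12))

Final answer: 1/(s(s+12))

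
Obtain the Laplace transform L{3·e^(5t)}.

L{e^(at)} = 1/(s-a), so L{e^(5t)} = 1/(s-5). Then L{3·e^(5t)} = 3/(s-5)

Final answer: 3/(s-5)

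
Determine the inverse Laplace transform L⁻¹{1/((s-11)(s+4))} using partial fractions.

Decompose: A/(s-11) + B/(s+4). A = 1/15, B = -1/15. f(t) = (e^(11t) - e^(-4t))/15

Final answer: (e^(11t) - e^(-4t))/15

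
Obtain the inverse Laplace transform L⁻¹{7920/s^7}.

L⁻¹{n!/s^(n+1)} = t^n with n=6. So L⁻¹{720/s^7} = t^6, and L⁻¹{7920/s^7} = (7920/720)·t^6 = 11·t^6

Final answer: 11·t^6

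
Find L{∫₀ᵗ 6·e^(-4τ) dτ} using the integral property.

L{∫₀ᵗ f(τ)dτ} = F(s)/s with F(s) = 6/(s+4), so L{∫₀ᵗ 6·e^(-4τ) dτ} = 6/(s(s+4))

Final answer: 6/(s(s+4))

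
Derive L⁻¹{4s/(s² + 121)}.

This is the form c·s/(s² + a²) with a = 11, c = 4. L⁻¹ = 4·cos(11t)

Final answer: 4·cos(11t)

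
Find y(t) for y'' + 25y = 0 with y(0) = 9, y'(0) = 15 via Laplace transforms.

L{y''} + 25L{y} = 0. s²Y - 9s - 15 + 25Y = 0. Y(s² + 25) = 9s + 15. Y = (9s + 15)/(s² + 25). Inverting: y(t) = 9cos(5t) + 3sin(5t)

Final answer: y(t) = 9cos(5t) + 3sin(5t)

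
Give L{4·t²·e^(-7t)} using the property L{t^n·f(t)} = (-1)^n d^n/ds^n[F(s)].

L{e^(-7t)} = 1/(s+7). d/ds[1/(s+7)] = -1/(s+7)². d²/ds²[1/(s+7)] = 2/(s+7)³. So L{t²·e^(-7t)} = (-1)² · 2/(s+7)³ = 2/(s+7)³. Then L{4·t²·e^(-7t)} = 4·2/(s+7)³ = 8/(s+7)³

Final answer: 8/(s+7)³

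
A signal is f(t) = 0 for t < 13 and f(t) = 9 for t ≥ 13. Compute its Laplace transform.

f(t) = 9·u(t-13). L{u(t-13)} = e^(-13s)/s, so L{f(t)} = 9·e^(-13s)/s

Final answer: 9·e^(-13s)/s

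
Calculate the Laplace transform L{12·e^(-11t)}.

L{e^(at)} = 1/(s-a), so L{e^(-11t)} = 1/(s+11). Then L{12·e^(-11t)} = 12/(s+11)

Final answer: 12/(s+11)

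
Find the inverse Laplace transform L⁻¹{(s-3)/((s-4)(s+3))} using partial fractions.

Using partial fractions, f(t) = (e^(4t) + 6e^(-3t))/7

Final answer: (e^(4t) + 6e^(-3t))/7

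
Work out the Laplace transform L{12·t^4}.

L{t^n} = n!/s^(n+1), so L{t^4} = 24/s^5. Then L{12·t^4} = 12·24/s^5 = 288/s^5

Final answer: 288/s^5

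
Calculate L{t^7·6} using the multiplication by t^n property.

L{6} = 6/s. d^1/ds^1[1/s] = -1/s². d^2/ds^2[1/s] = 2/s^3. d^3/ds^3[1/s] = -6/s^4. d^4/ds^4[1/s] = 24/s^5. d^5/ds^5[1/s] = -120/s^6. d^6/ds^6[1/s] = 720/s^7. d^7/ds^7[1/s] = -5040/s^8. So L{t^7} = (-1)^{7}·-5040/s^8 = 5040/s^8. Then L{t^7·6} = 6·5040/s^8 = 30240/s^8

Final answer: 30240/s^8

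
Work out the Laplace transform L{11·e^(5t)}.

L{e^(at)} = 1/(s-a), so L{e^(5t)} = 1/(s-5). Then L{11·e^(5t)} = 11/(s-5)

Final answer: 11/(s-5)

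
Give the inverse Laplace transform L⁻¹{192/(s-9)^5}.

L⁻¹{n!/(s-a)^(n+1)} = t^n·e^(at) with n=4, a=9. So L⁻¹{24/(s-9)^5} = t^4·e^(9t), and L⁻¹{192/(s-9)^5} = (192/24)·t^4·e^(9t) = 8·t^4·e^(9t)

Final answer: 8·t^4·e^(9t)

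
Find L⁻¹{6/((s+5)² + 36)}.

Form: b/((s-a)² + b²) → e^(at)sin(bt). With a=-5, b=6

Final answer: e^(-5t)·sin(6t)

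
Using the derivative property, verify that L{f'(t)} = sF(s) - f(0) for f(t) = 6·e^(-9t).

f'(t) = -54e^(-9t). Direct: L{f'(t)} = -54/(s+9). Property: s·6/(s+9) - 6 = (6s - 6(s+9))/(s+9) = -54/(s+9). ✓

Final answer: -54/(s+9)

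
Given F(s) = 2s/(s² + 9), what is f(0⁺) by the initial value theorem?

f(0⁺) = lim_{s→∞} s·2s/(s² + 9) = lim_{s→∞} 2s²/(s² + 9) = 2

Final answer: 2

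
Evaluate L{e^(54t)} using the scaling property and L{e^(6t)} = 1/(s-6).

Using L{f(at)} = (1/a)F(s/a) with a=9 and f(t) = e^(6t): L{e^(54t)} = (1/9) · 1/((s/9)-6) = (1/9) · 9/(s-54) = 1/(s-54)

Final answer: 1/(s-54)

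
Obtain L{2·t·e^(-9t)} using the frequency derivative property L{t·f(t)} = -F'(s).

L{e^(-9t)} = 1/(s+9). By frequency derivative: L{t·e^(-9t)} = -d/ds[1/(s+9)] = -(-1)/(s+9)² = 1/(s+9)². Then L{2·t·e^(-9t)} = 2·1/(s+9)² = 2/(s+9)²

Final answer: 2/(s+9)²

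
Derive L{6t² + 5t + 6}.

L{6t² + 5t + 6} = 6·2/s³ + 5/s² + 6/s = 12/s³ + 5/s² + 6/s

Final answer: 12/s³ + 5/s² + 6/s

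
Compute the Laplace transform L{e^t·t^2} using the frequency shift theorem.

L{e^(at)·t^n} = n!/(s-a)^(n+1), so L{e^t·t^2} = 2/(s-1)^3

Final answer: 2/(s-1)^3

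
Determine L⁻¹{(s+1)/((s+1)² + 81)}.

Using frequency shift: L⁻¹{(s-a)/((s-a)² + b²)} = e^(at)cos(bt). Here a=-1, b=9

Final answer: e^(-t)·cos(9t)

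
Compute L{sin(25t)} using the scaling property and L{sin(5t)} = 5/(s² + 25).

Using L{f(at)} = (1/a)F(s/a) with a=5: L{sin(25t)} = (1/5) · 5/((s/5)² + 25) = (1/5) · 5·25/(s² + 625) = 25/(s² + 625)

Final answer: 25/(s² + 625)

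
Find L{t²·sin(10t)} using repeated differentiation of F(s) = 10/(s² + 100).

F(s) = 10/(s² + 100). F'(s) = -20s/(s² + 100)². F''(s) = -20(100 - 3s²)/(s² + 100)³ = (60s² - 2000)/(s² + 100)³. So L{t²·sin(10t)} = (-1)² F''(s) = (60s² - 2000)/(s² + 100)³

Final answer: (60s² - 2000)/(s² + 100)³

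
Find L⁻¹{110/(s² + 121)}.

This is the form c·a/(s² + a²) with a = 11, c = 10. L⁻¹ = 10·sin(11t)

Final answer: 10·sin(11t)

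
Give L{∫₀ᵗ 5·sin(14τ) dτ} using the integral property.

L{∫₀ᵗ f(τ)dτ} = F(s)/s with F(s) = 70/(s² + 196), so the result is (70/(s² + 196))/s = 70/(s(s² + 196))

Final answer: 70/(s(s² + 196))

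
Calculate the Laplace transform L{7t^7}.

L{7t^7} = 7 · L{t^7} = 7 · 5040/s^8 = 35280/s^8

Final answer: 35280/s^8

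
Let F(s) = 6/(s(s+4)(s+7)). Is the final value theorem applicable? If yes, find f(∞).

Poles of sF(s) = 6/((s+4)(s+7)) are at s = -4 and s = -7, both in the left half-plane. Theorem applies. f(∞) = lim_{s→0} sF(s) = 6/(4·7) = 3/14

Final answer: 3/14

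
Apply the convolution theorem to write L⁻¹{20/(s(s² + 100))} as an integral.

20/(s(s² + 100)) = (1/s)·(20/(s² + 100)) = L{1}·L{2·sin(10t)}. So f(t) = 1*(2·sin(10t)) = ∫₀ᵗ 2·sin(10τ) dτ

Final answer: ∫₀ᵗ 2·sin(10τ) dτ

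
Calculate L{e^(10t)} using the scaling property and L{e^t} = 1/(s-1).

Using L{f(at)} = (1/a)F(s/a) with a=10 and f(t) = e^t: L{e^(10t)} = (1/10) · 1/((s/10)-1) = (1/10) · 10/(s-10) = 1/(s-10)

Final answer: 1/(s-10)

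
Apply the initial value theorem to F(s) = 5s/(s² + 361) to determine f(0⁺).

f(0⁺) = lim_{s→∞} s·5s/(s² + 361) = lim_{s→∞} 5s²/(s² + 361) = 5

Final answer: 5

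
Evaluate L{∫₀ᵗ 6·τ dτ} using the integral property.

L{∫₀ᵗ f(τ)dτ} = F(s)/s with f(t) = 6t. F(s) = 6/s^2, so L{∫₀ᵗ 6·τ dτ} = (6/s^2)/s = 6/s^3. (Check: ∫₀ᵗ 6·τ dτ = 6t^2/2.)

Final answer: 6/s^3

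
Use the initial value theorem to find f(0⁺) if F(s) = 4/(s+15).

f(0⁺) = lim_{s→∞} s·4/(s+15) = lim_{s→∞} 4s/(s+15) = 4

Final answer: 4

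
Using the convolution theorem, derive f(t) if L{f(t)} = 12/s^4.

12/s^4 = (12/s)·(1/s^3) = L{12}·L{t^2/2}. By convolution, f(t) = 12*t^2/2 = ∫₀ᵗ 12·τ^2/2 dτ = 12·t^3/6

Final answer: 12·t^3/6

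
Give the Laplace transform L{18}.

L{18} = 18 · L{1} = 18/s

Final answer: 18/s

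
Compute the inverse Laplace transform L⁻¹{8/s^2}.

L⁻¹{n!/s^(n+1)} = t^n with n=1. So L⁻¹{1/s^2} = t, and L⁻¹{8/s^2} = (8/1)·t = 8·t

Final answer: 8·t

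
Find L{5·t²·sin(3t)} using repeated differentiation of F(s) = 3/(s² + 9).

F(s) = 3/(s² + 9). F'(s) = -6s/(s² + 9)². F''(s) = -6(9 - 3s²)/(s² + 9)³ = (18s² - 54)/(s² + 9)³. So L{t²·sin(3t)} = (-1)² F''(s) = (18s² - 54)/(s² + 9)³. Then L{5·t²·sin(3t)} = 5·(18s² - 54)/(s² + 9)³ = (90s² - 270)/(s² + 9)³

Final answer: (90s² - 270)/(s² + 9)³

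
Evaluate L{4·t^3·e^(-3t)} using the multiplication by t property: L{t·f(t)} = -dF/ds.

Using L{t^n·e^(at)} = n!/(s-a)^(n+1), L{t^3·e^(-3t)} = 6/(s+3)^4, so L{4·t^3·e^(-3t)} = 4·6/(s+3)^4 = 24/(s+3)^4

Final answer: 24/(s+3)^4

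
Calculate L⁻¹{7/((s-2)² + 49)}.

Form: b/((s-a)² + b²) → e^(at)sin(bt). With a=2, b=7

Final answer: e^(2t)·sin(7t)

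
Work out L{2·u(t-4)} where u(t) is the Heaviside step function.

L{u(t-a)} = e^(-as)/s. Here a=4, so L{u(t-4)} = e^(-4s)/s, and L{2·u(t-4)} = 2·e^(-4s)/s

Final answer: 2·e^(-4s)/s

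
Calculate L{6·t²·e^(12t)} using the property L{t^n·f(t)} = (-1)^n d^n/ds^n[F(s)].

L{e^(12t)} = 1/(s-12). d/ds[1/(s-12)] = -1/(s-12)². d²/ds²[1/(s-12)] = 2/(s-12)³. So L{t²·e^(12t)} = (-1)² · 2/(s-12)³ = 2/(s-12)³. Then L{6·t²·e^(12t)} = 6·2/(s-12)³ = 12/(s-12)³

Final answer: 12/(s-12)³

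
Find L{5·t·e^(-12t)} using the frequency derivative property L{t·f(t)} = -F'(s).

L{e^(-12t)} = 1/(s+12). By frequency derivative: L{t·e^(-12t)} = -d/ds[1/(s+12)] = -(-1)/(s+12)² = 1/(s+12)². Then L{5·t·e^(-12t)} = 5·1/(s+12)² = 5/(s+12)²

Final answer: 5/(s+12)²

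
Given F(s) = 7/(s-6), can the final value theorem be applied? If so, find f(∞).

sF(s) = 7s/(s-6) has a pole at s = 6 in the right half-plane. Theorem does NOT apply (unstable system; f(t) = 7·e^(6t) grows without bound).

Final answer: Not applicable (unstable)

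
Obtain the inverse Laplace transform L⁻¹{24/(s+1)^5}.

L⁻¹{n!/(s-a)^(n+1)} = t^n·e^(at), so L⁻¹{24/(s+1)^5} = t^4·e^(-t)

Final answer: t^4·e^(-t)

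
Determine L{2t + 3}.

L{2t + 3} = 2·L{t} + 3·L{1} = 2/s² + 3/s

Final answer: 2/s² + 3/s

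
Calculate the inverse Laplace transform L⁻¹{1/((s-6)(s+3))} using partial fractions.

Decompose: A/(s-6) + B/(s+3). A = 1/9, B = -1/9. f(t) = (e^(6t) - e^(-3t))/9

Final answer: (e^(6t) - e^(-3t))/9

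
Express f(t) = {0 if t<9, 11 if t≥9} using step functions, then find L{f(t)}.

f(t) = 11·u(t-9). L{u(t-9)} = e^(-9s)/s, so L{f(t)} = 11·e^(-9s)/s

Final answer: 11·e^(-9s)/s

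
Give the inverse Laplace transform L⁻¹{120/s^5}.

L⁻¹{n!/s^(n+1)} = t^n with n=4. So L⁻¹{24/s^5} = t^4, and L⁻¹{120/s^5} = (120/24)·t^4 = 5·t^4

Final answer: 5·t^4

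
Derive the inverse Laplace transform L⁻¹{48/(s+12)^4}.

L⁻¹{n!/(s-a)^(n+1)} = t^n·e^(at) with n=3, a=-12. So L⁻¹{6/(s+12)^4} = t^3·e^(-12t), and L⁻¹{48/(s+12)^4} = (48/6)·t^3·e^(-12t) = 8·t^3·e^(-12t)

Final answer: 8·t^3·e^(-12t)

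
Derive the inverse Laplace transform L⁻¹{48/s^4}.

L⁻¹{n!/s^(n+1)} = t^n with n=3. So L⁻¹{6/s^4} = t^3, and L⁻¹{48/s^4} = (48/6)·t^3 = 8·t^3

Final answer: 8·t^3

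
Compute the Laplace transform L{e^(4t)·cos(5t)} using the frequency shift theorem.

Frequency shift: L{e^(at)f(t)} = F(s-a). L{e^(4t)·cos(5t)} = (s-4)/((s-4)² + 25)

Final answer: (s-4)/((s-4)² + 25)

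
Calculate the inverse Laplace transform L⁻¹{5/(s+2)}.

L⁻¹{1/(s-a)} = e^(at), so L⁻¹{1/(s+2)} = e^(-2t), and L⁻¹{5/(s+2)} = 5·e^(-2t)

Final answer: 5·e^(-2t)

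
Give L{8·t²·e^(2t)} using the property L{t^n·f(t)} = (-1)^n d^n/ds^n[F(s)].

L{e^(2t)} = 1/(s-2). d/ds[1/(s-2)] = -1/(s-2)². d²/ds²[1/(s-2)] = 2/(s-2)³. So L{t²·e^(2t)} = (-1)² · 2/(s-2)³ = 2/(s-2)³. Then L{8·t²·e^(2t)} = 8·2/(s-2)³ = 16/(s-2)³

Final answer: 16/(s-2)³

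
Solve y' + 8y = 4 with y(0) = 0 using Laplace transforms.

sY + 8Y = 4/s. Y = 4/(s(s+8)). Partial fractions: Y = 1/2/s - 1/2/(s+8)

Final answer: y(t) = 1/2(1 - e^(-8t))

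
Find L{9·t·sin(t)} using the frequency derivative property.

L{sin(t)} = 1/(s² + 1). By L{t·f(t)} = -F'(s): -d/ds[1/(s² + 1)] = -(1)·(-2s)/(s² + 1)² = 2s/(s² + 1)². Then L{9·t·sin(t)} = 9·2s/(s² + 1)² = 18s/(s² + 1)²

Final answer: 18s/(s² + 1)²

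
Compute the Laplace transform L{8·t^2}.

L{t^n} = n!/s^(n+1), so L{t^2} = 2/s^3. Then L{8·t^2} = 8·2/s^3 = 16/s^3

Final answer: 16/s^3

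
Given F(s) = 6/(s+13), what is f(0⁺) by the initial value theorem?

f(0⁺) = lim_{s→∞} s·6/(s+13) = lim_{s→∞} 6s/(s+13) = 6

Final answer: 6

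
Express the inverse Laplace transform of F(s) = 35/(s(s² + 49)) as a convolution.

35/(s(s² + 49)) = (1/s)·(35/(s² + 49)) = L{1}·L{5·sin(7t)}. So f(t) = 1*(5·sin(7t)) = ∫₀ᵗ 5·sin(7τ) dτ

Final answer: ∫₀ᵗ 5·sin(7τ) dτ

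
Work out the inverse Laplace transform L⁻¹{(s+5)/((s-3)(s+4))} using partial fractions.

Using partial fractions, f(t) = (8e^(3t) - e^(-4t))/7

Final answer: (8e^(3t) - e^(-4t))/7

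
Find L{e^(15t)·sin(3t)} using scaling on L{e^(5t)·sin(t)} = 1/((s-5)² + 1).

Scaling with a=3: L{e^(15t)·sin(3t)} = (1/3) · 1/((s/3-5)² + 1). Simplifying: 3/((s-15)² + 9)

Final answer: 3/((s-15)² + 9)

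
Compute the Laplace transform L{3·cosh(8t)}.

L{cosh(ωt)} = s/(s² - ω²), so L{cosh(8t)} = s/(s² - 64). Then L{3·cosh(8t)} = 3·s/(s² - 64) = 3s/(s² - 64)

Final answer: 3s/(s² - 64)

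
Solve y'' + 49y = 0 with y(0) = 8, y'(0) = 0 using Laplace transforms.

L{y''} + 49L{y} = 0. s²Y - 8s - 0 + 49Y = 0. Y(s² + 49) = 8s. Y = (8s)/(s² + 49). Inverting: y(t) = 8cos(7t)

Final answer: y(t) = 8cos(7t)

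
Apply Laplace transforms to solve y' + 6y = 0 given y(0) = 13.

L{y'} + 6L{y} = 0. sY - 13 + 6Y = 0. Y(s+6) = 13. Y = 13/(s+6)

Final answer: y(t) = 13e^(-6t)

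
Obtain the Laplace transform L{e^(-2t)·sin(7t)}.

L{e^(at)·sin(ωt)} = ω/((s-a)² + ω²), so L{e^(-2t)·sin(7t)} = 7/((s+2)² + 49)

Final answer: 7/((s+2)² + 49)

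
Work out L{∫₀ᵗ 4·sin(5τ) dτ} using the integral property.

L{∫₀ᵗ f(τ)dτ} = F(s)/s with F(s) = 20/(s² + 25), so the result is (20/(s² + 25))/s = 20/(s(s² + 25))

Final answer: 20/(s(s² + 25))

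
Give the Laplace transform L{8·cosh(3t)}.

L{cosh(ωt)} = s/(s² - ω²), so L{cosh(3t)} = s/(s² - 9). Then L{8·cosh(3t)} = 8·s/(s² - 9) = 8s/(s² - 9)

Final answer: 8s/(s² - 9)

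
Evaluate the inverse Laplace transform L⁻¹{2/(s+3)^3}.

L⁻¹{n!/(s-a)^(n+1)} = t^n·e^(at), so L⁻¹{2/(s+3)^3} = t^2·e^(-3t)

Final answer: t^2·e^(-3t)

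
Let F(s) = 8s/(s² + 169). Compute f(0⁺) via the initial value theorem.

f(0⁺) = lim_{s→∞} s·8s/(s² + 169) = lim_{s→∞} 8s²/(s² + 169) = 8

Final answer: 8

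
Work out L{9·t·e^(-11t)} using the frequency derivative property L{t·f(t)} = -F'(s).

L{e^(-11t)} = 1/(s+11). By frequency derivative: L{t·e^(-11t)} = -d/ds[1/(s+11)] = -(-1)/(s+11)² = 1/(s+11)². Then L{9·t·e^(-11t)} = 9·1/(s+11)² = 9/(s+11)²

Final answer: 9/(s+11)²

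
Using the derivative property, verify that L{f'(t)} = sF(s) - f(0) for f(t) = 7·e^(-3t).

f'(t) = -21e^(-3t). Direct: L{f'(t)} = -21/(s+3). Property: s·7/(s+3) - 7 = (7s - 7(s+3))/(s+3) = -21/(s+3). ✓

Final answer: -21/(s+3)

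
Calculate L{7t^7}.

L{t^n} = n!/s^(n+1). So L{7t^7} = 7·7!/s^8 = 35280/s^8

Final answer: 35280/s^8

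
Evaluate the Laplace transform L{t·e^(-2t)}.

L{t^n·e^(at)} = n!/(s-a)^(n+1), so L{t·e^(-2t)} = 1/(s+2)^2

Final answer: 1/(s+2)^2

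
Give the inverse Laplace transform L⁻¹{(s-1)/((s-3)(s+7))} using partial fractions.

Using partial fractions, f(t) = (2e^(3t) + 8e^(-7t))/10

Final answer: (2e^(3t) + 8e^(-7t))/10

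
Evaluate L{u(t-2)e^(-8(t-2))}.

u(t-a)f(t-a) with f(t)=e^(-8t). L{e^(-8t)} = 1/(s+8). By time shift: e^(-2s)/(s+8)

Final answer: e^(-2s)/(s+8)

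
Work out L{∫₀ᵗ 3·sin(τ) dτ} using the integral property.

L{∫₀ᵗ f(τ)dτ} = F(s)/s with F(s) = 3/(s² + 1), so the result is (3/(s² + 1))/s = 3/(s(s² + 1))

Final answer: 3/(s(s² + 1))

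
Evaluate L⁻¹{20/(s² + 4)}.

This is the form c·a/(s² + a²) with a = 2, c = 10. L⁻¹ = 10·sin(2t)

Final answer: 10·sin(2t)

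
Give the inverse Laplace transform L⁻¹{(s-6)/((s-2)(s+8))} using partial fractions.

Using partial fractions, f(t) = (-4e^(2t) + 14e^(-8t))/10

Final answer: (-4e^(2t) + 14e^(-8t))/10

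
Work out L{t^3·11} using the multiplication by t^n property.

L{11} = 11/s. d^1/ds^1[1/s] = -1/s². d^2/ds^2[1/s] = 2/s^3. d^3/ds^3[1/s] = -6/s^4. So L{t^3} = (-1)^{3}·-6/s^4 = 6/s^4. Then L{t^3·11} = 11·6/s^4 = 66/s^4

Final answer: 66/s^4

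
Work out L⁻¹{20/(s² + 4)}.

This is the form c·a/(s² + a²) with a = 2, c = 10. L⁻¹ = 10·sin(2t)

Final answer: 10·sin(2t)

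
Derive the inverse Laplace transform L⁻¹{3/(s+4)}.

L⁻¹{1/(s-a)} = e^(at), so L⁻¹{1/(s+4)} = e^(-4t), and L⁻¹{3/(s+4)} = 3·e^(-4t)

Final answer: 3·e^(-4t)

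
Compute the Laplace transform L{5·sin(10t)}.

L{sin(ωt)} = ω/(s² + ω²), so L{sin(10t)} = 10/(s² + 100). Then L{5·sin(10t)} = 5·10/(s² + 100) = 50/(s² + 100)

Final answer: 50/(s² + 100)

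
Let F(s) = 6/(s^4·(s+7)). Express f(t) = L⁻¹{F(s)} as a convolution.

6/(s^4·(s+7)) = (6/s^4)·(1/(s+7)) = L{t^3}·L{e^(-7t)}. So f(t) = t^3*e^(-7t) = ∫₀ᵗ τ^3·e^(-7(t-τ)) dτ

Final answer: ∫₀ᵗ τ^3·e^(-7(t-τ)) dτ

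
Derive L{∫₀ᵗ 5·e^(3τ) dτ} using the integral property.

L{∫₀ᵗ f(τ)dτ} = F(s)/s with F(s) = 5/(s-3), so L{∫₀ᵗ 5·e^(3τ) dτ} = 5/(s(s-3))

Final answer: 5/(s(s-3))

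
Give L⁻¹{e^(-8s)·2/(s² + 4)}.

L⁻¹{2/(s² + 4)} = sin(2t). By the time shift theorem, L⁻¹{e^(-as)F(s)} = u(t-a)f(t-a) with a=8, so L⁻¹{e^(-8s)·2/(s² + 4)} = u(t-8)·sin(2(t-8))

Final answer: u(t-8)·sin(2(t-8))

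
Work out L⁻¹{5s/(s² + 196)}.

This is the form c·s/(s² + a²) with a = 14, c = 5. L⁻¹ = 5·cos(14t)

Final answer: 5·cos(14t)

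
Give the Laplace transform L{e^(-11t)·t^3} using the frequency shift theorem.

L{e^(at)·t^n} = n!/(s-a)^(n+1), so L{e^(-11t)·t^3} = 6/(s+11)^4

Final answer: 6/(s+11)^4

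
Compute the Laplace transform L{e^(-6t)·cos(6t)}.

L{e^(at)·cos(ωt)} = (s-a)/((s-a)² + ω²), so L{e^(-6t)·cos(6t)} = (s+6)/((s+6)² + 36)

Final answer: (s+6)/((s+6)² + 36)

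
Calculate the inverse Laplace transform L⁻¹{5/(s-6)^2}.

L⁻¹{n!/(s-a)^(n+1)} = t^n·e^(at) with n=1, a=6. So L⁻¹{1/(s-6)^2} = t·e^(6t), and L⁻¹{5/(s-6)^2} = (5/1)·t·e^(6t) = 5·t·e^(6t)

Final answer: 5·t·e^(6t)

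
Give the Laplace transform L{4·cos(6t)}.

L{cos(ωt)} = s/(s² + ω²), so L{cos(6t)} = s/(s² + 36). Then L{4·cos(6t)} = 4·s/(s² + 36) = 4s/(s² + 36)

Final answer: 4s/(s² + 36)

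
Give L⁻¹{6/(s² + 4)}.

This is the form c·a/(s² + a²) with a = 2, c = 3. L⁻¹ = 3·sin(2t)

Final answer: 3·sin(2t)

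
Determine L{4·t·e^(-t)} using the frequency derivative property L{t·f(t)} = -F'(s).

L{e^(-t)} = 1/(s+1). By frequency derivative: L{t·e^(-t)} = -d/ds[1/(s+1)] = -(-1)/(s+1)² = 1/(s+1)². Then L{4·t·e^(-t)} = 4·1/(s+1)² = 4/(s+1)²

Final answer: 4/(s+1)²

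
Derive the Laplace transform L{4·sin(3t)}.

L{sin(ωt)} = ω/(s² + ω²), so L{sin(3t)} = 3/(s² + 9). Then L{4·sin(3t)} = 4·3/(s² + 9) = 12/(s² + 9)

Final answer: 12/(s² + 9)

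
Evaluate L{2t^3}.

L{t^n} = n!/s^(n+1). So L{2t^3} = 2·3!/s^4 = 12/s^4

Final answer: 12/s^4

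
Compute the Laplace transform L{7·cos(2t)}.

L{cos(ωt)} = s/(s² + ω²), so L{cos(2t)} = s/(s² + 4). Then L{7·cos(2t)} = 7·s/(s² + 4) = 7s/(s² + 4)

Final answer: 7s/(s² + 4)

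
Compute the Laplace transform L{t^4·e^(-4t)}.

L{t^n·e^(at)} = n!/(s-a)^(n+1), so L{t^4·e^(-4t)} = 24/(s+4)^5

Final answer: 24/(s+4)^5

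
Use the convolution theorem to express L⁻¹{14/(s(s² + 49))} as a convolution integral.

14/(s(s² + 49)) = (1/s)·(14/(s² + 49)) = L{1}·L{2·sin(7t)}. So f(t) = 1*(2·sin(7t)) = ∫₀ᵗ 2·sin(7τ) dτ

Final answer: ∫₀ᵗ 2·sin(7τ) dτ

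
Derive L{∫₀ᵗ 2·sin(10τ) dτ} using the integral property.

L{∫₀ᵗ f(τ)dτ} = F(s)/s with F(s) = 20/(s² + 100), so the result is (20/(s² + 100))/s = 20/(s(s² + 100))

Final answer: 20/(s(s² + 100))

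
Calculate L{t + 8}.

L{t + 8} = L{t} + 8·L{1} = 1/s² + 8/s

Final answer: 1/s² + 8/s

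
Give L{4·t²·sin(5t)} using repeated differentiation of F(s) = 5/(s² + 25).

F(s) = 5/(s² + 25). F'(s) = -10s/(s² + 25)². F''(s) = -10(25 - 3s²)/(s² + 25)³ = (30s² - 250)/(s² + 25)³. So L{t²·sin(5t)} = (-1)² F''(s) = (30s² - 250)/(s² + 25)³. Then L{4·t²·sin(5t)} = 4·(30s² - 250)/(s² + 25)³ = (120s² - 1000)/(s² + 25)³

Final answer: (120s² - 1000)/(s² + 25)³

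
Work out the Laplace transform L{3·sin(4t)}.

L{sin(ωt)} = ω/(s² + ω²), so L{sin(4t)} = 4/(s² + 16). Then L{3·sin(4t)} = 3·4/(s² + 16) = 12/(s² + 16)

Final answer: 12/(s² + 16)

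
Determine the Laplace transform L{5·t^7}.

L{t^n} = n!/s^(n+1), so L{t^7} = 5040/s^8. Then L{5·t^7} = 5·5040/s^8 = 25200/s^8

Final answer: 25200/s^8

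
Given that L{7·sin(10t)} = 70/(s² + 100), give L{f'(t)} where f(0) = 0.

L{f'(t)} = s·F(s) - f(0) = s·70/(s² + 100) - 0 = 70s/(s² + 100)

Final answer: 70s/(s² + 100)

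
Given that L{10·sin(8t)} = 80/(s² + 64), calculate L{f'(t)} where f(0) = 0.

L{f'(t)} = s·F(s) - f(0) = s·80/(s² + 64) - 0 = 80s/(s² + 64)

Final answer: 80s/(s² + 64)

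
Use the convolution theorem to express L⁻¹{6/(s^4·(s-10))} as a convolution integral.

6/(s^4·(s-10)) = (6/s^4)·(1/(s-10)) = L{t^3}·L{e^(10t)}. So f(t) = t^3*e^(10t) = ∫₀ᵗ τ^3·e^(10(t-τ)) dτ

Final answer: ∫₀ᵗ τ^3·e^(10(t-τ)) dτ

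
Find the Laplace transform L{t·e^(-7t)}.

L{t^n·e^(at)} = n!/(s-a)^(n+1), so L{t·e^(-7t)} = 1/(s+7)^2

Final answer: 1/(s+7)^2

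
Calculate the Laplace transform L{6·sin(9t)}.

L{sin(ωt)} = ω/(s² + ω²), so L{sin(9t)} = 9/(s² + 81). Then L{6·sin(9t)} = 6·9/(s² + 81) = 54/(s² + 81)

Final answer: 54/(s² + 81)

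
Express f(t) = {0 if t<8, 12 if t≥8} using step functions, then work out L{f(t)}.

f(t) = 12·u(t-8). L{u(t-8)} = e^(-8s)/s, so L{f(t)} = 12·e^(-8s)/s

Final answer: 12·e^(-8s)/s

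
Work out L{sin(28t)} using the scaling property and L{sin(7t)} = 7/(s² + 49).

Using L{f(at)} = (1/a)F(s/a) with a=4: L{sin(28t)} = (1/4) · 7/((s/4)² + 49) = (1/4) · 7·16/(s² + 784) = 28/(s² + 784)

Final answer: 28/(s² + 784)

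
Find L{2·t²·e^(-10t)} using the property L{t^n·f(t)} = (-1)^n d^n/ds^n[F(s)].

L{e^(-10t)} = 1/(s+10). d/ds[1/(s+10)] = -1/(s+10)². d²/ds²[1/(s+10)] = 2/(s+10)³. So L{t²·e^(-10t)} = (-1)² · 2/(s+10)³ = 2/(s+10)³. Then L{2·t²·e^(-10t)} = 2·2/(s+10)³ = 4/(s+10)³

Final answer: 4/(s+10)³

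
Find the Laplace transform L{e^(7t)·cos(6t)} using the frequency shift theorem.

Frequency shift: L{e^(at)f(t)} = F(s-a). L{e^(7t)·cos(6t)} = (s-7)/((s-7)² + 36)

Final answer: (s-7)/((s-7)² + 36)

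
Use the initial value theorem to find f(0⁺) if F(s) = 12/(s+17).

f(0⁺) = lim_{s→∞} s·12/(s+17) = lim_{s→∞} 12s/(s+17) = 12

Final answer: 12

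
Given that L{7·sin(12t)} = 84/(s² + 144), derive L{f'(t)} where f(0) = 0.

L{f'(t)} = s·F(s) - f(0) = s·84/(s² + 144) - 0 = 84s/(s² + 144)

Final answer: 84s/(s² + 144)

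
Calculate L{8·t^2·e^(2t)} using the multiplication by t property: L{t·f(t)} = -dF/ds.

Using L{t^n·e^(at)} = n!/(s-a)^(n+1), L{t^2·e^(2t)} = 2/(s-2)^3, so L{8·t^2·e^(2t)} = 8·2/(s-2)^3 = 16/(s-2)^3

Final answer: 16/(s-2)^3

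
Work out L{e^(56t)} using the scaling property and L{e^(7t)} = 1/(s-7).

Using L{f(at)} = (1/a)F(s/a) with a=8 and f(t) = e^(7t): L{e^(56t)} = (1/8) · 1/((s/8)-7) = (1/8) · 8/(s-56) = 1/(s-56)

Final answer: 1/(s-56)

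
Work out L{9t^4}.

L{t^n} = n!/s^(n+1). So L{9t^4} = 9·4!/s^5 = 216/s^5

Final answer: 216/s^5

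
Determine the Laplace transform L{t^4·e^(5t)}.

L{t^n·e^(at)} = n!/(s-a)^(n+1), so L{t^4·e^(5t)} = 24/(s-5)^5

Final answer: 24/(s-5)^5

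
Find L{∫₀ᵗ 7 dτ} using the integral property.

L{∫₀ᵗ f(τ)dτ} = F(s)/s with f(t) = 7. F(s) = 7/s, so L{∫₀ᵗ 7 dτ} = (7/s)/s = 7/s². (Check: ∫₀ᵗ 7 dτ = 7t.)

Final answer: 7/s²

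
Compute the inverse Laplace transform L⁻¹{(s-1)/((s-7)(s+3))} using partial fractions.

Using partial fractions, f(t) = (6e^(7t) + 4e^(-3t))/10

Final answer: (6e^(7t) + 4e^(-3t))/10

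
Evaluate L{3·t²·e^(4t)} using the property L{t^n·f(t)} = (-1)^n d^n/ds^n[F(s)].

L{e^(4t)} = 1/(s-4). d/ds[1/(s-4)] = -1/(s-4)². d²/ds²[1/(s-4)] = 2/(s-4)³. So L{t²·e^(4t)} = (-1)² · 2/(s-4)³ = 2/(s-4)³. Then L{3·t²·e^(4t)} = 3·2/(s-4)³ = 6/(s-4)³

Final answer: 6/(s-4)³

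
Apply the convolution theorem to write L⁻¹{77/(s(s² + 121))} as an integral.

77/(s(s² + 121)) = (1/s)·(77/(s² + 121)) = L{1}·L{7·sin(11t)}. So f(t) = 1*(7·sin(11t)) = ∫₀ᵗ 7·sin(11τ) dτ

Final answer: ∫₀ᵗ 7·sin(11τ) dτ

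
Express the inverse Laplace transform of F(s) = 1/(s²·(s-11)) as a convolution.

1/(s²·(s-11)) = (1/s^2)·(1/(s-11)) = L{t}·L{e^(11t)}. So f(t) = t*e^(11t) = ∫₀ᵗ τ·e^(11(t-τ)) dτ

Final answer: ∫₀ᵗ τ·e^(11(t-τ)) dτ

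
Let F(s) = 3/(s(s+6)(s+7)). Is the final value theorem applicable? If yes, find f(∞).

Poles of sF(s) = 3/((s+6)(s+7)) are at s = -6 and s = -7, both in the left half-plane. Theorem applies. f(∞) = lim_{s→0} sF(s) = 3/(6·7) = 1/14

Final answer: 1/14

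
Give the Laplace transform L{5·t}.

L{t^n} = n!/s^(n+1), so L{t} = 1/s^2. Then L{5·t} = 5·1/s^2 = 5/s^2

Final answer: 5/s^2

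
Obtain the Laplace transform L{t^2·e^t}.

L{t^n·e^(at)} = n!/(s-a)^(n+1), so L{t^2·e^t} = 2/(s-1)^3

Final answer: 2/(s-1)^3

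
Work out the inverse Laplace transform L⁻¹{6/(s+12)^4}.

L⁻¹{n!/(s-a)^(n+1)} = t^n·e^(at), so L⁻¹{6/(s+12)^4} = t^3·e^(-12t)

Final answer: t^3·e^(-12t)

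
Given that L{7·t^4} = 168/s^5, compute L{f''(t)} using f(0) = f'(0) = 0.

L{f''(t)} = s²F(s) - sf(0) - f'(0) = s²·168/s^5 - 0 - 0 = 168/s^3

Final answer: 168/s^3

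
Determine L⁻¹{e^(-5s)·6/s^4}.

L⁻¹{6/s^4} = t^3. By the time shift theorem, L⁻¹{e^(-as)F(s)} = u(t-a)f(t-a) with a=5, so L⁻¹{e^(-5s)·6/s^4} = u(t-5)·(t-5)^3

Final answer: u(t-5)·(t-5)^3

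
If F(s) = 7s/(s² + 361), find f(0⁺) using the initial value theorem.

f(0⁺) = lim_{s→∞} s·7s/(s² + 361) = lim_{s→∞} 7s²/(s² + 361) = 7

Final answer: 7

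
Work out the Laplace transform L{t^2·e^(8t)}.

L{t^n·e^(at)} = n!/(s-a)^(n+1), so L{t^2·e^(8t)} = 2/(s-8)^3

Final answer: 2/(s-8)^3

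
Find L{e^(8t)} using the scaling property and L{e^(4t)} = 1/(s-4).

Using L{f(at)} = (1/a)F(s/a) with a=2 and f(t) = e^(4t): L{e^(8t)} = (1/2) · 1/((s/2)-4) = (1/2) · 2/(s-8) = 1/(s-8)

Final answer: 1/(s-8)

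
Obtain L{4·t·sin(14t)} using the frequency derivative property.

L{sin(14t)} = 14/(s² + 196). By L{t·f(t)} = -F'(s): -d/ds[14/(s² + 196)] = -(14)·(-2s)/(s² + 196)² = 28s/(s² + 196)². Then L{4·t·sin(14t)} = 4·28s/(s² + 196)² = 112s/(s² + 196)²

Final answer: 112s/(s² + 196)²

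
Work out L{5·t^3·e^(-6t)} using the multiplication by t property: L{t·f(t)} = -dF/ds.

Using L{t^n·e^(at)} = n!/(s-a)^(n+1), L{t^3·e^(-6t)} = 6/(s+6)^4, so L{5·t^3·e^(-6t)} = 5·6/(s+6)^4 = 30/(s+6)^4

Final answer: 30/(s+6)^4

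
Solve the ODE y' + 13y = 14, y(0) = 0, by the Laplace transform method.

sY + 13Y = 14/s. Y = 14/(s(s+13)). Partial fractions: Y = 14/13/s - 14/13/(s+13)

Final answer: y(t) = 14/13(1 - e^(-13t))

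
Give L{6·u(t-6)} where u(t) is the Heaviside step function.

L{u(t-a)} = e^(-as)/s. Here a=6, so L{u(t-6)} = e^(-6s)/s, and L{6·u(t-6)} = 6·e^(-6s)/s

Final answer: 6·e^(-6s)/s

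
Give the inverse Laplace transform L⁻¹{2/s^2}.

L⁻¹{n!/s^(n+1)} = t^n with n=1. So L⁻¹{1/s^2} = t, and L⁻¹{2/s^2} = (2/1)·t = 2·t

Final answer: 2·t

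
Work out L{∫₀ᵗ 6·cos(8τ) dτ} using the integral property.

L{∫₀ᵗ f(τ)dτ} = F(s)/s with F(s) = 6s/(s² + 64), so the result is (6s/(s² + 64))/s = 6/(s² + 64)

Final answer: 6/(s² + 64)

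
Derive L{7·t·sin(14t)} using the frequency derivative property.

L{sin(14t)} = 14/(s² + 196). By L{t·f(t)} = -F'(s): -d/ds[14/(s² + 196)] = -(14)·(-2s)/(s² + 196)² = 28s/(s² + 196)². Then L{7·t·sin(14t)} = 7·28s/(s² + 196)² = 196s/(s² + 196)²

Final answer: 196s/(s² + 196)²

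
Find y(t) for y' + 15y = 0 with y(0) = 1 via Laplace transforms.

L{y'} + 15L{y} = 0. sY - 1 + 15Y = 0. Y(s+15) = 1. Y = 1/(s+15)

Final answer: y(t) = e^(-15t)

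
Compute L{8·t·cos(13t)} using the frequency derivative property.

L{cos(13t)} = s/(s² + 169). Derivative: d/ds[s/(s² + 169)] = [(s² + 169) - s·2s]/(s² + 169)² = (169 - s²)/(s² + 169)². So L{t·cos(13t)} = -F'(s) = (s² - 169)/(s² + 169)². Then L{8·t·cos(13t)} = 8·(s² - 169)/(s² + 169)²

Final answer: 8·(s² - 169)/(s² + 169)²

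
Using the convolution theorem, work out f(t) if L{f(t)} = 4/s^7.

4/s^7 = (4/s)·(1/s^6) = L{4}·L{t^5/120}. By convolution, f(t) = 4*t^5/120 = ∫₀ᵗ 4·τ^5/120 dτ = 4·t^6/720

Final answer: 4·t^6/720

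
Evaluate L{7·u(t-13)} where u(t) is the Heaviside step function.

L{u(t-a)} = e^(-as)/s. Here a=13, so L{u(t-13)} = e^(-13s)/s, and L{7·u(t-13)} = 7·e^(-13s)/s

Final answer: 7·e^(-13s)/s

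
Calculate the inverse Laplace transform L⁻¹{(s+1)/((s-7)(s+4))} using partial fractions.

Using partial fractions, f(t) = (8e^(7t) + 3e^(-4t))/11

Final answer: (8e^(7t) + 3e^(-4t))/11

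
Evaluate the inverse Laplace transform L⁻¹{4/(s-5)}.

L⁻¹{1/(s-a)} = e^(at), so L⁻¹{1/(s-5)} = e^(5t), and L⁻¹{4/(s-5)} = 4·e^(5t)

Final answer: 4·e^(5t)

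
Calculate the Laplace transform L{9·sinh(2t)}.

L{sinh(ωt)} = ω/(s² - ω²), so L{sinh(2t)} = 2/(s² - 4). Then L{9·sinh(2t)} = 9·2/(s² - 4) = 18/(s² - 4)

Final answer: 18/(s² - 4)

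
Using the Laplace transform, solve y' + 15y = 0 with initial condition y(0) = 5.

L{y'} + 15L{y} = 0. sY - 5 + 15Y = 0. Y(s+15) = 5. Y = 5/(s+15)

Final answer: y(t) = 5e^(-15t)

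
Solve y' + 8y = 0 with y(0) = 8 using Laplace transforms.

L{y'} + 8L{y} = 0. sY - 8 + 8Y = 0. Y(s+8) = 8. Y = 8/(s+8)

Final answer: y(t) = 8e^(-8t)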